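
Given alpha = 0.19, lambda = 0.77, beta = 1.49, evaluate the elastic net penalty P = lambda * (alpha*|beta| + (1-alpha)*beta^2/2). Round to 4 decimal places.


L1 component = 0.19 * |1.49| = 0.2831.
L2 component = 0.81 * 1.49^2 / 2 = 0.8991.
Penalty = 0.77 * (0.2831 + 0.8991) = 0.77 * 1.1822 = 0.9103.

0.9103


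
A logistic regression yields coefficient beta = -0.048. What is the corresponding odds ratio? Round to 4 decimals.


The odds ratio is computed as:
OR = e^(-0.048) = 0.9531.

0.9531


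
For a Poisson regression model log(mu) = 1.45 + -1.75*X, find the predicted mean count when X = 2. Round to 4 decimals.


Compute eta = 1.45 + -1.75 * 2 = -2.0500.
Apply inverse link: mu = e^-2.0500 = 0.1287.

0.1287


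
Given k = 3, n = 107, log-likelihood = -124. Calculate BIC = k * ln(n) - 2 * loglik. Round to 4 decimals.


ln(107) = 4.672829.
k * ln(n) = 3 * 4.672829 = 14.018487.
-2L = 248.
BIC = 14.018487 + 248 = 262.018487, which rounds to 262.0185.

262.0185


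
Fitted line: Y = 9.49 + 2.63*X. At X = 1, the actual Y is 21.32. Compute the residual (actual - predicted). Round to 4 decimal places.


Predicted = 9.49 + 2.63 * 1 = 12.1200.
Residual = 21.32 - 12.1200 = 9.2000.

9.2000


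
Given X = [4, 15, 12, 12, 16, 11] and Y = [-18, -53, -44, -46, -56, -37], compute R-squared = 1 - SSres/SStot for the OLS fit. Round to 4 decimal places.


After computing the OLS fit (b0=-4.8955, b1=-3.2090):
SSres = 17.4328, SStot = 937.3333.
R^2 = 1 - 17.4328/937.3333 = 0.9814.

0.9814


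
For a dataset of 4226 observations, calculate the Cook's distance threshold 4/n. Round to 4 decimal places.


Using the rule of thumb:
Threshold = 4 / 4226 = 0.0009.

0.0009


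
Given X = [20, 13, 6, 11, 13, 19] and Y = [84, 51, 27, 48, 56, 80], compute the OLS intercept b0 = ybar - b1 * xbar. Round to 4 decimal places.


The slope is b1 = 4.0813.
Sample means are xbar = 13.6667 and ybar = 57.6667.
Intercept: b0 = 57.6667 - (4.0813)(13.6667) = 1.8892.

1.8892


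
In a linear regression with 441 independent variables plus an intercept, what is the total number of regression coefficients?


Including the intercept, the model has 441 predictor coefficients + 1 intercept.
Total = 442.

442


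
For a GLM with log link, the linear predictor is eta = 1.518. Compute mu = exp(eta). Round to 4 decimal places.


Apply the inverse link:
mu = e^1.518 = 4.5631.

4.5631


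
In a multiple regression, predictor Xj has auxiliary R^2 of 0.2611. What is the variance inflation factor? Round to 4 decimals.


Using VIF = 1/(1 - R^2_j):
1 - 0.2611 = 0.7389.
VIF = 1.3534.

1.3534


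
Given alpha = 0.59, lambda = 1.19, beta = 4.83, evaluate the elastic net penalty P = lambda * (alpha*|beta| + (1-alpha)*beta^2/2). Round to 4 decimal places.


L1 component = 0.59 * |4.83| = 2.8497.
L2 component = 0.41 * 4.83^2 / 2 = 4.7824.
Penalty = 1.19 * (2.8497 + 4.7824) = 1.19 * 7.6321 = 9.0822.

9.0822


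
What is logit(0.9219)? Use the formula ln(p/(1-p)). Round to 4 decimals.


Compute the odds: 0.9219/0.0781 = 11.8041.
Take the natural log: ln(11.8041) = 2.4684.

2.4684


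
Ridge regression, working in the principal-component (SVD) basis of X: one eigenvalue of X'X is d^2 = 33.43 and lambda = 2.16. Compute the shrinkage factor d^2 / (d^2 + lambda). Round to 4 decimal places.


Denominator = d^2 + lambda = 33.43 + 2.16 = 35.5900.
Shrinkage = 33.43 / 35.5900 = 0.9393.

0.9393


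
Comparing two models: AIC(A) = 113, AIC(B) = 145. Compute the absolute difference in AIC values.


|AIC_A - AIC_B| = |113 - 145| = 32.
Model A is preferred (lower AIC).

32


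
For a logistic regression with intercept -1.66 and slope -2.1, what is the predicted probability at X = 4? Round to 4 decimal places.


Compute z = -1.66 + (-2.1)(4) = -10.0600.
exp(-z) = 23388.5064.
P = 1/(1 + 23388.5064) = 0.0000.

0.0000


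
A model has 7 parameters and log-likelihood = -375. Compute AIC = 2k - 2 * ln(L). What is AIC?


AIC = 2k - 2*loglik = 2(7) - 2(-375).
= 14 + 750 = 764.

764


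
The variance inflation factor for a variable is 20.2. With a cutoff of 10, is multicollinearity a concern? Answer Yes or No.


Compare VIF = 20.2 to the threshold of 10.
20.2 >= 10, so the answer is Yes.

Yes


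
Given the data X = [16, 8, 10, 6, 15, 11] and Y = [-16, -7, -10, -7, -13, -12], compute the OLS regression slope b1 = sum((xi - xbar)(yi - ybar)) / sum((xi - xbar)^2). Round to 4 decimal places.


Calculate xbar = 11.0000, ybar = -10.8333.
S_xx = 76.0000, S_xy = -66.0000.
Using b1 = S_xy / S_xx = -66.0000 / 76.0000, we get b1 = -0.8684.

-0.8684


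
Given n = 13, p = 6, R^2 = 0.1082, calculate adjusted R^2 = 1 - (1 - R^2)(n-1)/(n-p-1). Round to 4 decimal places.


Using the formula:
(1 - 0.1082) = 0.8918.
Multiply by 12/6: 0.8918 * 12 = 10.7016, then 10.7016 / 6 = 1.7836.
Adj R^2 = 1 - 1.7836 = -0.7836.

-0.7836


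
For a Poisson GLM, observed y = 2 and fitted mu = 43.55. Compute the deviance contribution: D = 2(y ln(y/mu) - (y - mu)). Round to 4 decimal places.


Compute y*ln(y/mu) = 2*ln(2/43.55) = 2*-3.080763 = -6.161526.
y - mu = -41.55.
D = 2*(-6.161526 - (-41.55)) = 70.776948, which rounds to 70.7769.

70.7769


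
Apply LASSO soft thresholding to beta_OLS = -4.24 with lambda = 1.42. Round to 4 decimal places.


Check: |-4.24| = 4.24 vs lambda = 1.42.
Since |beta| > lambda, coefficient = sign(beta)*(|beta| - lambda) = -2.8200.
Soft-thresholded coefficient = -2.8200.

-2.8200


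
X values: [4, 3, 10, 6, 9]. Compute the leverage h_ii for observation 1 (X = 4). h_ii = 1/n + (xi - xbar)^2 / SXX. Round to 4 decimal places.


Mean of X: xbar = 6.4000.
SXX = 37.2000.
For X = 4: h = 1/5 + (4 - 6.4000)^2/37.2000 = 0.3548.

0.3548


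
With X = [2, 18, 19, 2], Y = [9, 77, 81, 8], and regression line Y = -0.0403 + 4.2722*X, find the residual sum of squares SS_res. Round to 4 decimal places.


Compute predicted values, then residuals = yi - yhat_i.
Residuals: [0.4959, 0.1407, -0.1315, -0.5041].
SSres = sum(residual^2) = 0.5371.

0.5371


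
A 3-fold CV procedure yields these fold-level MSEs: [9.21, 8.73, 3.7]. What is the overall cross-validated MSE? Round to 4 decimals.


Add all fold MSEs: 21.6400.
Divide by k = 3: 21.6400/3 = 7.2133.

7.2133


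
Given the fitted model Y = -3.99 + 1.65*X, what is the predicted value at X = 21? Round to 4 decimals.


Predicted value:
Y = -3.99 + (1.65)(21) = -3.99 + 34.6500 = 30.6600.

30.6600


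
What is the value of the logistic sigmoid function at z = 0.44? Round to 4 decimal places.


Compute exp(-0.4400) = 0.6440.
Sigmoid = 1 / (1 + 0.6440) = 1 / 1.6440 = 0.6083.

0.6083


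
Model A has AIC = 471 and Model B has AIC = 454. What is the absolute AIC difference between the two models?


Compute |471 - 454| = 17.
Model B has the smaller AIC.

17


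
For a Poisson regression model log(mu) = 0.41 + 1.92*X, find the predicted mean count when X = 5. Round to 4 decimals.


Linear predictor: eta = 0.41 + (1.92)(5) = 10.0100.
Expected count: mu = exp(10.0100) = 22247.8355.

22247.8355


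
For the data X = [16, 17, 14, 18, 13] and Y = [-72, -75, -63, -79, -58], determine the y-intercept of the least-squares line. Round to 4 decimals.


Compute b1 = -4.1744 from the OLS formula.
With xbar = 15.6000 and ybar = -69.4000, the intercept is:
b0 = -69.4000 - -4.1744 * 15.6000 = -4.2791.

-4.2791


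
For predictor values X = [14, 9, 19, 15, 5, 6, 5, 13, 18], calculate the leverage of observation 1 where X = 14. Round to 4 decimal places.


n = 9, xbar = 11.5556.
SXX = sum((xi - xbar)^2) = 240.2222.
h = 1/9 + (14 - 11.5556)^2 / 240.2222 = 0.1360.

0.1360


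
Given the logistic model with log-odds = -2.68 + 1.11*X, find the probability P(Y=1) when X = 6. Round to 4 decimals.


Linear predictor: z = -2.68 + 1.11 * 6 = 3.9800.
P = 1/(1 + exp(-3.9800)) = 1/(1 + 0.0187) = 0.9817.

0.9817


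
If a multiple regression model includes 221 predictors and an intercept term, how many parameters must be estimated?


Total coefficients = number of predictors + 1 (for the intercept).
= 221 + 1 = 222.

222


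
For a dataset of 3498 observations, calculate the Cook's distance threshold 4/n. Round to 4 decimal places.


Using the rule of thumb:
Threshold = 4 / 3498 = 0.0011.

0.0011


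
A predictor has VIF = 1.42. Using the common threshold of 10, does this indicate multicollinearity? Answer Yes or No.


The threshold is 10.
VIF = 1.42 is < 10.
Multicollinearity indication: No.

No


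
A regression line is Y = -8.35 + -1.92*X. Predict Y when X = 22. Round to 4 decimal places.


Plug X = 22 into Y = -8.35 + -1.92*X:
Y = -8.35 + -42.2400 = -50.5900.

-50.5900


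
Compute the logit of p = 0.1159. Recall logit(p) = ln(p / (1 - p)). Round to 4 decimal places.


The odds are p/(1-p) = 0.1159 / 0.8841 = 0.1311.
logit(p) = ln(0.1311) = -2.0318.

-2.0318


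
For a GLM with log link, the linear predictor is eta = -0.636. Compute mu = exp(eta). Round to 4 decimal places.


mu = exp(eta) = exp(-0.636).
= 0.5294.

0.5294


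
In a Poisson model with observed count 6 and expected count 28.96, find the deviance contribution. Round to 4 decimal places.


Compute y*ln(y/mu) = 6*ln(6/28.96) = 6*-1.574156 = -9.444936.
y - mu = -22.96.
D = 2*(-9.444936 - (-22.96)) = 27.030128, which rounds to 27.0301.

27.0301


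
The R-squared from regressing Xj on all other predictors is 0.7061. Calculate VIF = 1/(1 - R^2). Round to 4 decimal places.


Using VIF = 1/(1 - R^2_j):
1 - 0.7061 = 0.2939.
VIF = 3.4025.

3.4025


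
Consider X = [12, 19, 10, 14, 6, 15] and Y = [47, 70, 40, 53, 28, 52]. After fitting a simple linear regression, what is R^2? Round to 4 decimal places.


After computing the OLS fit (b0=8.7181, b1=3.1275):
SSres = 17.7181, SStot = 989.3333.
R^2 = 1 - 17.7181/989.3333 = 0.9821.

0.9821


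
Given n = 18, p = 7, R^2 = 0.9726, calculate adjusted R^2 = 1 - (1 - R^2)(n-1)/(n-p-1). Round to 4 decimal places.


Adjusted R^2 = 1 - (1 - R^2) * (n-1)/(n-p-1).
(1 - R^2) = 0.0274.
(n-1)/(n-p-1) = 17/10.
(1 - R^2) * (n-1) = 0.0274 * 17 = 0.4658.
Divide by (n-p-1): 0.4658 / 10 = 0.0466.
Adj R^2 = 1 - 0.0466 = 0.9534.

0.9534


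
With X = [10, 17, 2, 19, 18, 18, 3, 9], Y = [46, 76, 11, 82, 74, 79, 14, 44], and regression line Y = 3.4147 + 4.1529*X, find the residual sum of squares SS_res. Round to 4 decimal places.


Predicted values from Y = 3.4147 + 4.1529*X.
Residuals: [1.0563, 1.9860, -0.7205, -0.3198, -4.1669, 0.8331, -1.8734, 3.2092].
SSres = 37.5471.

37.5471


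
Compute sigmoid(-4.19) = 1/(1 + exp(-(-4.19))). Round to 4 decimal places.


exp(4.1900) = 66.0228.
1 + exp(-z) = 67.0228.
sigmoid = 1/67.0228 = 0.0149.

0.0149


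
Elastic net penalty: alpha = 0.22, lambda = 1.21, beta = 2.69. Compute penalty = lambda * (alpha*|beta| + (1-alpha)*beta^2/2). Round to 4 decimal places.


alpha * |beta| = 0.22 * 2.69 = 0.5918.
(1-alpha) * beta^2/2 = 0.78 * 7.2361/2 = 2.8221.
Total = 1.21 * (0.5918 + 2.8221) = 4.1308.

4.1308


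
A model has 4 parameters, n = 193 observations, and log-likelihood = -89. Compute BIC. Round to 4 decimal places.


k * ln(n) = 4 * ln(193) = 4 * 5.262690 = 21.050760.
-2 * loglik = -2 * (-89) = 178.
BIC = 21.050760 + 178 = 199.050760, which rounds to 199.0508.

199.0508


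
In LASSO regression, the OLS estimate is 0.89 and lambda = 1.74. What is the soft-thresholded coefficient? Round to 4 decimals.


Check: |0.89| = 0.89 vs lambda = 1.74.
Since |beta| <= lambda, the coefficient is set to 0.
Soft-thresholded coefficient = 0.0000.

0.0000


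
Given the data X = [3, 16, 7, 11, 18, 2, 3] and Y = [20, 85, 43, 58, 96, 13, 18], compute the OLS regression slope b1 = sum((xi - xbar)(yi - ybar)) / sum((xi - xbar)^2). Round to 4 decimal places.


Calculate xbar = 8.5714, ybar = 47.5714.
S_xx = 257.7143, S_xy = 1312.7143.
Using b1 = S_xy / S_xx = 1312.7143 / 257.7143, we get b1 = 5.0937.

5.0937


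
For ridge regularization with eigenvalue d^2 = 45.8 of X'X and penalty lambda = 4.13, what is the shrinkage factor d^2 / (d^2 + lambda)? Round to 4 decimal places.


Compute the denominator: 45.8 + 4.13 = 49.9300.
Shrinkage factor = 45.8 / 49.9300 = 0.9173.

0.9173


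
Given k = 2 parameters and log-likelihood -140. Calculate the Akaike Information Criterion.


Compute:
2k = 2*2 = 4.
-2*loglik = -2*(-140) = 280.
AIC = 4 + 280 = 284.

284


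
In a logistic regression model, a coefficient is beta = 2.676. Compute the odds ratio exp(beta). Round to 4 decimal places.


The odds ratio is computed as:
OR = e^(2.676) = 14.5269.

14.5269


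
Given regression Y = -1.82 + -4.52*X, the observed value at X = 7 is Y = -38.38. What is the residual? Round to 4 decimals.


Fitted value at X = 7 is yhat = -1.82 + -4.52*7 = -33.4600.
Residual = -38.38 - -33.4600 = -4.9200.

-4.9200


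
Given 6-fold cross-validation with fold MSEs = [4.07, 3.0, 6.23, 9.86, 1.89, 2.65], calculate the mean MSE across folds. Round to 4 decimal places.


Total MSE across folds = 27.7000.
CV-MSE = 27.7000/6 = 4.6167.

4.6167


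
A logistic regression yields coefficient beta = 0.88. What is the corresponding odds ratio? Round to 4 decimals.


Odds ratio = exp(beta) = exp(0.88).
= 2.4109.

2.4109


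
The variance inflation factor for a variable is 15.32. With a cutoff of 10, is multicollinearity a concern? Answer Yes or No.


Check: VIF = 15.32 vs threshold = 10.
Since 15.32 >= 10, the answer is Yes.

Yes


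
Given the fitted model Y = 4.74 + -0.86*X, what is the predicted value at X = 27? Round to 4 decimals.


Substitute X = 27 into the equation:
Y = 4.74 + -0.86 * 27 = 4.74 + -23.2200 = -18.4800.

-18.4800


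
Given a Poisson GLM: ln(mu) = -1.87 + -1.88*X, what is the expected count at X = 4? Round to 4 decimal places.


Linear predictor: eta = -1.87 + (-1.88)(4) = -9.3900.
Expected count: mu = exp(-9.3900) = 0.0001.

0.0001


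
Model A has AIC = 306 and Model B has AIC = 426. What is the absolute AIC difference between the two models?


Absolute difference = |306 - 426| = 120.
The model with lower AIC (A) is preferred.

120


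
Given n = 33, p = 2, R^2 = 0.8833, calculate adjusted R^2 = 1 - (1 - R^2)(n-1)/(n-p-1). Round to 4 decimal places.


Using the formula:
(1 - 0.8833) = 0.1167.
Multiply by 32/30: 0.1167 * 32 = 3.7344, then 3.7344 / 30 = 0.1245.
Adj R^2 = 1 - 0.1245 = 0.8755.

0.8755


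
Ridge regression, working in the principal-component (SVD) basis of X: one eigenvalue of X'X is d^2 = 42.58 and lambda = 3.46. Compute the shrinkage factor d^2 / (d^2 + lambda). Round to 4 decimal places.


d^2 + lambda = 42.58 + 3.46 = 46.0400.
Shrinkage factor = 42.58/46.0400 = 0.9248.

0.9248


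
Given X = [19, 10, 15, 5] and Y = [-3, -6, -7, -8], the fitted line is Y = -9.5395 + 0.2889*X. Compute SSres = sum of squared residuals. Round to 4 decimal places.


Predicted values from Y = -9.5395 + 0.2889*X.
Residuals: [1.0504, 0.6505, -1.7940, 0.0950].
SSres = 4.7540.

4.7540


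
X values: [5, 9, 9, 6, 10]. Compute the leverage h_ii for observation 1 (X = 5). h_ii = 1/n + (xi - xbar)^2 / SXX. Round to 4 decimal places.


Mean of X: xbar = 7.8000.
SXX = 18.8000.
For X = 5: h = 1/5 + (5 - 7.8000)^2/18.8000 = 0.6170.

0.6170


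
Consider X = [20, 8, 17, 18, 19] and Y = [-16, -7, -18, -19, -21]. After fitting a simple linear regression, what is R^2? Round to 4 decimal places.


After computing the OLS fit (b0=0.4464, b1=-1.0150):
SSres = 22.7790, SStot = 118.8000.
R^2 = 1 - 22.7790/118.8000 = 0.8083.

0.8083


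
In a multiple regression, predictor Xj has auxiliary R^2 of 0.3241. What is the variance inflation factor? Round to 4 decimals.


Denominator: 1 - 0.3241 = 0.6759.
VIF = 1 / 0.6759 = 1.4795.

1.4795


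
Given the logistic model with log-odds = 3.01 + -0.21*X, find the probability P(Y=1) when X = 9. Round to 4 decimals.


z = 3.01 + -0.21 * 9 = 1.1200.
Sigmoid: P = 1 / (1 + exp(-1.1200)) = 0.7540.

0.7540


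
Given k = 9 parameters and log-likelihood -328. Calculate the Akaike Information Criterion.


Compute:
2k = 2*9 = 18.
-2*loglik = -2*(-328) = 656.
AIC = 18 + 656 = 674.

674


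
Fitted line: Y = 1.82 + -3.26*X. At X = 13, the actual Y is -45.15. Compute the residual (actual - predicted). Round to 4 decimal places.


Fitted value at X = 13 is yhat = 1.82 + -3.26*13 = -40.5600.
Residual = -45.15 - -40.5600 = -4.5900.

-4.5900


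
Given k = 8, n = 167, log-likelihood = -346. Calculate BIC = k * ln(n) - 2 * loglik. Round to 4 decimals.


k * ln(n) = 8 * ln(167) = 8 * 5.117994 = 40.943952.
-2 * loglik = -2 * (-346) = 692.
BIC = 40.943952 + 692 = 732.943952, which rounds to 732.9440.

732.9440


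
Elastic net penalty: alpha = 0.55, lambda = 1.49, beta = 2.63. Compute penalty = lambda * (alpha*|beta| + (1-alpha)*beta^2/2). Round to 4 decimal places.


Compute:
L1 = 0.55 * 2.63 = 1.4465.
L2 = 0.45 * 2.63^2 / 2 = 1.5563.
Penalty = 1.49 * (1.4465 + 1.5563) = 4.4742.

4.4742


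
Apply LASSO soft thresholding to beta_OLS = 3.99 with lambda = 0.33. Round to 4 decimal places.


Absolute value: |3.99| = 3.99.
Compare to lambda = 0.33.
Since |beta| > lambda, coefficient = sign(beta)*(|beta| - lambda) = 3.6600.

3.6600


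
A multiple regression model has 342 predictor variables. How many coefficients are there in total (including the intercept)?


Including the intercept, the model has 342 predictor coefficients + 1 intercept.
Total = 343.

343


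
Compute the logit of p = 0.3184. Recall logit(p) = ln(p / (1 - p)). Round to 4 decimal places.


The odds are p/(1-p) = 0.3184 / 0.6816 = 0.4671.
logit(p) = ln(0.4671) = -0.7611.

-0.7611


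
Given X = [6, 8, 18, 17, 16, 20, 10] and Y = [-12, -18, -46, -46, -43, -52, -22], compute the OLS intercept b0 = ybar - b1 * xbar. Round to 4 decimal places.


Compute b1 = -2.9515 from the OLS formula.
With xbar = 13.5714 and ybar = -34.1429, the intercept is:
b0 = -34.1429 - -2.9515 * 13.5714 = 5.9134.

5.9134


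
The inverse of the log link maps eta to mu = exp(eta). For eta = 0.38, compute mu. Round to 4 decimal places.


mu = exp(eta) = exp(0.38).
= 1.4623.

1.4623


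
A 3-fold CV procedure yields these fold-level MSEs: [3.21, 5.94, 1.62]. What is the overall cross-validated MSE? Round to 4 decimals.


Sum of fold MSEs = 10.7700.
Average = 10.7700 / 3 = 3.5900.

3.5900


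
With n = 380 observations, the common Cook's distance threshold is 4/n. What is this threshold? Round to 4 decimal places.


Using the rule of thumb:
Threshold = 4 / 380 = 0.0105.

0.0105


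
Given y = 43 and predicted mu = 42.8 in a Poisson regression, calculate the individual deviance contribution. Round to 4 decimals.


First: ln(43/42.8) = 0.004662.
Then: 43 * 0.004662 = 0.200466.
y - mu = 43 - 42.8 = 0.2.
D = 2(0.200466 - 0.2) = 0.000932, which rounds to 0.0009.

0.0009


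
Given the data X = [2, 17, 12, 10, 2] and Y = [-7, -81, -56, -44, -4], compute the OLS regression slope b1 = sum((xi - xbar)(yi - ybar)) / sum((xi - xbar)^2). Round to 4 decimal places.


Calculate xbar = 8.6000, ybar = -38.4000.
S_xx = 171.2000, S_xy = -859.8000.
Using b1 = S_xy / S_xx = -859.8000 / 171.2000, we get b1 = -5.0222.

-5.0222


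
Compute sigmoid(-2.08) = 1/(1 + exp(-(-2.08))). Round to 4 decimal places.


First, exp(2.0800) = 8.0045.
Then sigma(z) = 1/(1 + 8.0045) = 0.1111.

0.1111


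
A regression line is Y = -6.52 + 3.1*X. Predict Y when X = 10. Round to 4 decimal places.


Substitute X = 10 into the equation:
Y = -6.52 + 3.1 * 10 = -6.52 + 31.0000 = 24.4800.

24.4800


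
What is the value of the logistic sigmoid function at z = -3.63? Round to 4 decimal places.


exp(3.6300) = 37.7128.
1 + exp(-z) = 38.7128.
sigmoid = 1/38.7128 = 0.0258.

0.0258


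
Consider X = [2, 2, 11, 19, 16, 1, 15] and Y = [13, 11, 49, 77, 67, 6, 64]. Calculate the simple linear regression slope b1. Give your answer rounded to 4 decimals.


First compute the means: xbar = 9.4286, ybar = 41.0000.
Then S_xx = sum((xi - xbar)^2) = 349.7143.
S_xy = sum((xi - xbar)(yi - ybar)) = 1382.0000.
b1 = S_xy / S_xx = 1382.0000 / 349.7143 = 3.9518.

3.9518


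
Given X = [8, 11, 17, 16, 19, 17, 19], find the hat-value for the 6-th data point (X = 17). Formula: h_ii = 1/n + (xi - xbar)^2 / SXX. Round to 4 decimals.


n = 7, xbar = 15.2857.
SXX = sum((xi - xbar)^2) = 105.4286.
h = 1/7 + (17 - 15.2857)^2 / 105.4286 = 0.1707.

0.1707


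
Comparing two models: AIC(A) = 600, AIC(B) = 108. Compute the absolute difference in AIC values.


|AIC_A - AIC_B| = |600 - 108| = 492.
Model B is preferred (lower AIC).

492


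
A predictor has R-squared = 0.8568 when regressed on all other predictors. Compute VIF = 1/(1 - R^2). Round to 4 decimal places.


VIF = 1 / (1 - 0.8568).
= 1 / 0.1432 = 6.9832.

6.9832


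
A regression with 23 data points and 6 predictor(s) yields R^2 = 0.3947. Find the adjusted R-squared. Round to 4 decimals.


Adjusted R^2 = 1 - (1 - R^2) * (n-1)/(n-p-1).
(1 - R^2) = 0.6053.
(n-1)/(n-p-1) = 22/16.
(1 - R^2) * (n-1) = 0.6053 * 22 = 13.3166.
Divide by (n-p-1): 13.3166 / 16 = 0.8323.
Adj R^2 = 1 - 0.8323 = 0.1677.

0.1677


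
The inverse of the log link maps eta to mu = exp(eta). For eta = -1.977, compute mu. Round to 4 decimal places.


Apply the inverse link:
mu = e^-1.977 = 0.1385.

0.1385


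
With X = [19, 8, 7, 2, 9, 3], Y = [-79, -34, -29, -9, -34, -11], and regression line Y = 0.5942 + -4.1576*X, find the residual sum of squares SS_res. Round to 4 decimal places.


Predicted values from Y = 0.5942 + -4.1576*X.
Residuals: [-0.5998, -1.3334, -0.4910, -1.2790, 2.8242, 0.8786].
SSres = 12.7627.

12.7627


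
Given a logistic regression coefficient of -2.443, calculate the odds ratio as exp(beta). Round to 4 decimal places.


Odds ratio = exp(beta) = exp(-2.443).
= 0.0869.

0.0869


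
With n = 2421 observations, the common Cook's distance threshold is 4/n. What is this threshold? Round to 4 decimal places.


Cook's distance cutoff = 4/n = 4/2421.
= 0.0017.

0.0017


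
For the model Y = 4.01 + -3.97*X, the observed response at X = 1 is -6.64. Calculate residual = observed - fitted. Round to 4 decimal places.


Predicted = 4.01 + -3.97 * 1 = 0.0400.
Residual = -6.64 - 0.0400 = -6.6800.

-6.6800


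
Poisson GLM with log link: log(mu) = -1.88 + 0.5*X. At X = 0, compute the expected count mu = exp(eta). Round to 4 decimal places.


eta = -1.88 + 0.5 * 0 = -1.8800.
mu = exp(-1.8800) = 0.1526.

0.1526


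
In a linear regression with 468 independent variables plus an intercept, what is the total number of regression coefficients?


Total coefficients = number of predictors + 1 (for the intercept).
= 468 + 1 = 469.

469


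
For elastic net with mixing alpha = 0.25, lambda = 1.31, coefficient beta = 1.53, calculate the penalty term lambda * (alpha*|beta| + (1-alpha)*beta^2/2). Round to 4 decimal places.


Compute:
L1 = 0.25 * 1.53 = 0.3825.
L2 = 0.75 * 1.53^2 / 2 = 0.8778.
Penalty = 1.31 * (0.3825 + 0.8778) = 1.6510.

1.6510


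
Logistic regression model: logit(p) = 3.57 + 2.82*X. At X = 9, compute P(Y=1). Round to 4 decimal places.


Linear predictor: z = 3.57 + 2.82 * 9 = 28.9500.
P = 1/(1 + exp(-28.9500)) = 1/(1 + 0.0000) = 1.0000.

1.0000


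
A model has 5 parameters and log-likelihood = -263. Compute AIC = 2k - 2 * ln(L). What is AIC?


AIC = 2*5 - 2*(-263).
= 10 + 526 = 536.

536


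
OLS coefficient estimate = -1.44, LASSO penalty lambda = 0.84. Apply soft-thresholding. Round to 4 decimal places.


Absolute value: |-1.44| = 1.44.
Compare to lambda = 0.84.
Since |beta| > lambda, coefficient = sign(beta)*(|beta| - lambda) = -0.6000.

-0.6000


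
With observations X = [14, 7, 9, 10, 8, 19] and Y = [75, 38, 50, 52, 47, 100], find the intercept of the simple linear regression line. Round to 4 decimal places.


The slope is b1 = 5.0535.
Sample means are xbar = 11.1667 and ybar = 60.3333.
Intercept: b0 = 60.3333 - (5.0535)(11.1667) = 3.9028.

3.9028


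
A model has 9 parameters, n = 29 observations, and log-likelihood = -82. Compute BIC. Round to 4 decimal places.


k * ln(n) = 9 * ln(29) = 9 * 3.367296 = 30.305664.
-2 * loglik = -2 * (-82) = 164.
BIC = 30.305664 + 164 = 194.305664, which rounds to 194.3057.

194.3057


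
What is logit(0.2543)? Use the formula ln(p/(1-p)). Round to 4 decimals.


Compute the odds: 0.2543/0.7457 = 0.3410.
Take the natural log: ln(0.3410) = -1.0758.

-1.0758


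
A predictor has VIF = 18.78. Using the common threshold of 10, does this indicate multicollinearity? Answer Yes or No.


Compare VIF = 18.78 to the threshold of 10.
18.78 >= 10, so the answer is Yes.

Yes


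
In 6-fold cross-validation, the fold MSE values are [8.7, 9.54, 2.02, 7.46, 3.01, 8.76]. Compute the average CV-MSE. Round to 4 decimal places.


Total MSE across folds = 39.4900.
CV-MSE = 39.4900/6 = 6.5817.

6.5817


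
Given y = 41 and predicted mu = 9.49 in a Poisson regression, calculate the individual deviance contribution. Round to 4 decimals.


First: ln(41/9.49) = 1.463333.
Then: 41 * 1.463333 = 59.996653.
y - mu = 41 - 9.49 = 31.51.
D = 2(59.996653 - 31.51) = 56.973306, which rounds to 56.9733.

56.9733


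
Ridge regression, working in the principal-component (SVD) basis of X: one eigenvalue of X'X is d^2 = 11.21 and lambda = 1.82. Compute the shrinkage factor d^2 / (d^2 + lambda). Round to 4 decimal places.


d^2 + lambda = 11.21 + 1.82 = 13.0300.
Shrinkage factor = 11.21/13.0300 = 0.8603.

0.8603


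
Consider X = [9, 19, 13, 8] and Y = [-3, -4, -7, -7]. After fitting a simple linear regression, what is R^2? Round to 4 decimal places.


Fit the OLS line: b0 = -6.4381, b1 = 0.0970.
SSres = 12.0468.
SStot = 12.7500.
R^2 = 1 - 12.0468/12.7500 = 0.0552.

0.0552


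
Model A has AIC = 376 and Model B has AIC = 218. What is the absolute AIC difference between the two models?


Absolute difference = |376 - 218| = 158.
The model with lower AIC (B) is preferred.

158


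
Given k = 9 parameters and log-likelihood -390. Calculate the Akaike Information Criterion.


Compute:
2k = 2*9 = 18.
-2*loglik = -2*(-390) = 780.
AIC = 18 + 780 = 798.

798


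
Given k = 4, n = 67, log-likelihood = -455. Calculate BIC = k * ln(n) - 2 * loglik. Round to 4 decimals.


Compute k*ln(n) = 4*ln(67) = 4*4.204693 = 16.818772.
Then -2*loglik = 910.
BIC = 16.818772 + 910 = 926.818772, which rounds to 926.8188.

926.8188


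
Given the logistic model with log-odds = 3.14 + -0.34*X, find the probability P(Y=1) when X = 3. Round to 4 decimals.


Compute z = 3.14 + (-0.34)(3) = 2.1200.
exp(-z) = 0.1200.
P = 1/(1 + 0.1200) = 0.8928.

0.8928


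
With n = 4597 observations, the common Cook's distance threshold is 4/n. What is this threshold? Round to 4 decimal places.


Using the rule of thumb:
Threshold = 4 / 4597 = 0.0009.

0.0009


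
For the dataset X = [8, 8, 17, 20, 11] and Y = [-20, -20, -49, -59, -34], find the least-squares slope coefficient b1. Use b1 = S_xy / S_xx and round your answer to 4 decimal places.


First compute the means: xbar = 12.8000, ybar = -36.4000.
Then S_xx = sum((xi - xbar)^2) = 118.8000.
S_xy = sum((xi - xbar)(yi - ybar)) = -377.4000.
b1 = S_xy / S_xx = -377.4000 / 118.8000 = -3.1768.

-3.1768


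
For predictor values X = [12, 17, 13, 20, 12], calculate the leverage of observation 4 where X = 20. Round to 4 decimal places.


Compute xbar = 14.8000 with n = 5 observations.
SXX = 50.8000.
Leverage = 1/5 + (20 - 14.8000)^2/50.8000 = 0.7323.

0.7323


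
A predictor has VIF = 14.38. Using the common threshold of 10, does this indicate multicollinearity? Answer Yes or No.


Compare VIF = 14.38 to the threshold of 10.
14.38 >= 10, so the answer is Yes.

Yes


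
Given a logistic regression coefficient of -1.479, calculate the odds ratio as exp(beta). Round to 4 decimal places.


The odds ratio is computed as:
OR = e^(-1.479) = 0.2279.

0.2279


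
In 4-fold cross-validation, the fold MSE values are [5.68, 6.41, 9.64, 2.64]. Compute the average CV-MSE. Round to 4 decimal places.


Total MSE across folds = 24.3700.
CV-MSE = 24.3700/4 = 6.0925.

6.0925


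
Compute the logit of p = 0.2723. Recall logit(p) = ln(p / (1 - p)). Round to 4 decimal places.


1 - p = 0.7277.
p/(1-p) = 0.3742.
logit = ln(0.3742) = -0.9830.

-0.9830


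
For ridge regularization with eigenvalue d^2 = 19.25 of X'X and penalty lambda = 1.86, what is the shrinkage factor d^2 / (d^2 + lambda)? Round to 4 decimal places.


Compute the denominator: 19.25 + 1.86 = 21.1100.
Shrinkage factor = 19.25 / 21.1100 = 0.9119.

0.9119


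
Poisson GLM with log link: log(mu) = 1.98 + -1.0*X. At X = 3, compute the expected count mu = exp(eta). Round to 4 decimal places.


Linear predictor: eta = 1.98 + (-1.0)(3) = -1.0200.
Expected count: mu = exp(-1.0200) = 0.3606.

0.3606


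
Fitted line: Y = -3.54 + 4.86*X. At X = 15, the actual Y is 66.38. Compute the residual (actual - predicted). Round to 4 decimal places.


Compute yhat = -3.54 + (4.86)(15) = 69.3600.
Residual = actual - predicted = 66.38 - 69.3600 = -2.9800.

-2.9800


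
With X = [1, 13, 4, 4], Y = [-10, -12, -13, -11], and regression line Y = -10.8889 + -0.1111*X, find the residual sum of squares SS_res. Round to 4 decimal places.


Predicted values from Y = -10.8889 + -0.1111*X.
Residuals: [1.0000, 0.3332, -1.6667, 0.3333].
SSres = 4.0000.

4.0000


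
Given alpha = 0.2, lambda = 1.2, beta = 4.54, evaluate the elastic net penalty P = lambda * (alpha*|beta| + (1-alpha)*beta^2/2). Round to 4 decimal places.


L1 component = 0.2 * |4.54| = 0.9080.
L2 component = 0.8 * 4.54^2 / 2 = 8.2446.
Penalty = 1.2 * (0.9080 + 8.2446) = 1.2 * 9.1526 = 10.9832.

10.9832


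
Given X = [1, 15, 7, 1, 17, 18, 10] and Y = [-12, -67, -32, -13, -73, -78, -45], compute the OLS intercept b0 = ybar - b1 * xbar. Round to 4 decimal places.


The slope is b1 = -3.8682.
Sample means are xbar = 9.8571 and ybar = -45.7143.
Intercept: b0 = -45.7143 - (-3.8682)(9.8571) = -7.5851.

-7.5851


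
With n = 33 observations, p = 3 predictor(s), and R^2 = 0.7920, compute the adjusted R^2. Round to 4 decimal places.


Plug in: Adj R^2 = 1 - (1 - 0.7920) * 32/29.
= 1 - 0.2080 * 32/29
= 1 - 6.6560 / 29
= 1 - 0.2295 = 0.7705.

0.7705


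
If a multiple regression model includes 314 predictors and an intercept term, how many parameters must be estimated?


Total coefficients = number of predictors + 1 (for the intercept).
= 314 + 1 = 315.

315


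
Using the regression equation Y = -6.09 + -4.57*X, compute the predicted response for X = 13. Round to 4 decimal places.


Plug X = 13 into Y = -6.09 + -4.57*X:
Y = -6.09 + -59.4100 = -65.5000.

-65.5000


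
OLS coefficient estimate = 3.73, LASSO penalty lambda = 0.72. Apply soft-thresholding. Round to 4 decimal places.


Absolute value: |3.73| = 3.73.
Compare to lambda = 0.72.
Since |beta| > lambda, coefficient = sign(beta)*(|beta| - lambda) = 3.0100.

3.0100


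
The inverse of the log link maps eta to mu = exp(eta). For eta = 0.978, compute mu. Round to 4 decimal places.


The inverse log link gives:
mu = exp(0.978) = 2.6591.

2.6591


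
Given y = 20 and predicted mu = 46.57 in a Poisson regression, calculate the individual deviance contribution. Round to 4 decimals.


Compute y*ln(y/mu) = 20*ln(20/46.57) = 20*-0.845224 = -16.904480.
y - mu = -26.57.
D = 2*(-16.904480 - (-26.57)) = 19.331040, which rounds to 19.3310.

19.3310


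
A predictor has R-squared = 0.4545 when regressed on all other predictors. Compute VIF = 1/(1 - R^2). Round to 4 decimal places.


Using VIF = 1/(1 - R^2_j):
1 - 0.4545 = 0.5455.
VIF = 1.8332.

1.8332


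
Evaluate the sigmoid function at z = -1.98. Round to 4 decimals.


First, exp(1.9800) = 7.2427.
Then sigma(z) = 1/(1 + 7.2427) = 0.1213.

0.1213


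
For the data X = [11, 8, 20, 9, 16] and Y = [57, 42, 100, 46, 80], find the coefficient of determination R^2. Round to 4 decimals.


The fitted line is Y = 3.1167 + 4.8346*X.
SSres = 1.1887, SStot = 2404.0000.
R^2 = 1 - SSres/SStot = 0.9995.

0.9995


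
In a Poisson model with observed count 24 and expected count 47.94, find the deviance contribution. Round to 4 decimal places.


y/mu = 24/47.94 = 0.500626 (approx.), and ln(24/47.94) = -0.691896.
y * ln(y/mu) = 24 * -0.691896 = -16.605504.
y - mu = -23.94.
D = 2 * (-16.605504 - -23.94) = 14.668992, which rounds to 14.6690.

14.6690


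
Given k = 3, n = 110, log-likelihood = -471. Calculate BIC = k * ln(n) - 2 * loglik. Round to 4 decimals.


ln(110) = 4.700480.
k * ln(n) = 3 * 4.700480 = 14.101440.
-2L = 942.
BIC = 14.101440 + 942 = 956.101440, which rounds to 956.1014.

956.1014


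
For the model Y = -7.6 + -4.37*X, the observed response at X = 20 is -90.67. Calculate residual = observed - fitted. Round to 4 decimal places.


Fitted value at X = 20 is yhat = -7.6 + -4.37*20 = -95.0000.
Residual = -90.67 - -95.0000 = 4.3300.

4.3300


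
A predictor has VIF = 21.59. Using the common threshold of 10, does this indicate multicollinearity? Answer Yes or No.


Check: VIF = 21.59 vs threshold = 10.
Since 21.59 >= 10, the answer is Yes.

Yes


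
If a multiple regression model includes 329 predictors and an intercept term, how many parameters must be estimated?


Total coefficients = number of predictors + 1 (for the intercept).
= 329 + 1 = 330.

330


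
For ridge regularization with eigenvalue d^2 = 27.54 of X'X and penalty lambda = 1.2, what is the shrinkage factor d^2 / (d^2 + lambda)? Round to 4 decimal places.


Denominator = d^2 + lambda = 27.54 + 1.2 = 28.7400.
Shrinkage = 27.54 / 28.7400 = 0.9582.

0.9582


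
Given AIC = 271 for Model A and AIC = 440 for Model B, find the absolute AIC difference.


Absolute difference = |271 - 440| = 169.
The model with lower AIC (A) is preferred.

169


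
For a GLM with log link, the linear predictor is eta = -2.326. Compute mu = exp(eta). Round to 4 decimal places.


mu = exp(eta) = exp(-2.326).
= 0.0977.

0.0977


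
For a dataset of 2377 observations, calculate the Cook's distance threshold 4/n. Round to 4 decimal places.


Using the rule of thumb:
Threshold = 4 / 2377 = 0.0017.

0.0017


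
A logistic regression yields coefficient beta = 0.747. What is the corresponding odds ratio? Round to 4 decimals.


exp(0.747) = 2.1107.
So the odds ratio is 2.1107.

2.1107


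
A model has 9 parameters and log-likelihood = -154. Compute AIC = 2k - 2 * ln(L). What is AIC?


Compute:
2k = 2*9 = 18.
-2*loglik = -2*(-154) = 308.
AIC = 18 + 308 = 326.

326


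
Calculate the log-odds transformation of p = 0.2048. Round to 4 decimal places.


The odds are p/(1-p) = 0.2048 / 0.7952 = 0.2575.
logit(p) = ln(0.2575) = -1.3566.

-1.3566


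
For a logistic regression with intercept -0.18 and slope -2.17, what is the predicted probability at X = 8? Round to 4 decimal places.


z = -0.18 + -2.17 * 8 = -17.5400.
Sigmoid: P = 1 / (1 + exp(17.5400)) = 0.0000.

0.0000


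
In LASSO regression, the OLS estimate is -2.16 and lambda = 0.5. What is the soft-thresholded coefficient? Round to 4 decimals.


Absolute value: |-2.16| = 2.16.
Compare to lambda = 0.5.
Since |beta| > lambda, coefficient = sign(beta)*(|beta| - lambda) = -1.6600.

-1.6600


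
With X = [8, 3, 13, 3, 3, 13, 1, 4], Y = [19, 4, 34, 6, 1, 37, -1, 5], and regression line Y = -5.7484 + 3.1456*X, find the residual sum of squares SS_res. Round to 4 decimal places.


Predicted values from Y = -5.7484 + 3.1456*X.
Residuals: [-0.4164, 0.3116, -1.1444, 2.3116, -2.6884, 1.8556, 1.6028, -1.8340].
SSres = 23.5269.

23.5269


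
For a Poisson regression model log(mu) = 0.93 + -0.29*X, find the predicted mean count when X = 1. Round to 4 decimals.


Linear predictor: eta = 0.93 + (-0.29)(1) = 0.6400.
Expected count: mu = exp(0.6400) = 1.8965.

1.8965


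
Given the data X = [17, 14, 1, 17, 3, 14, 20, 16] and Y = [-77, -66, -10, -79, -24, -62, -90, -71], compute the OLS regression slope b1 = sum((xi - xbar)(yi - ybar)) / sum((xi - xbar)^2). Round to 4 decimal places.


The sample means are xbar = 12.7500 and ybar = -59.8750.
Compute S_xx = 335.5000 and S_xy = -1354.7500.
Slope b1 = S_xy / S_xx = -1354.7500 / 335.5000 = -4.0380.

-4.0380


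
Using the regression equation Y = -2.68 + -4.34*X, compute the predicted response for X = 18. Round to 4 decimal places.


Plug X = 18 into Y = -2.68 + -4.34*X:
Y = -2.68 + -78.1200 = -80.8000.

-80.8000


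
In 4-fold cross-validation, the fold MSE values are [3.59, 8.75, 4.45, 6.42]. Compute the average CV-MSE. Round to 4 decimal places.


Add all fold MSEs: 23.2100.
Divide by k = 4: 23.2100/4 = 5.8025.

5.8025


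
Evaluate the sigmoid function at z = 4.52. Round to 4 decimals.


Compute exp(-4.5200) = 0.0109.
Sigmoid = 1 / (1 + 0.0109) = 1 / 1.0109 = 0.9892.

0.9892


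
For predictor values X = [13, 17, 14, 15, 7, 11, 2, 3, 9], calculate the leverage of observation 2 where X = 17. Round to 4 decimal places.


n = 9, xbar = 10.1111.
SXX = sum((xi - xbar)^2) = 222.8889.
h = 1/9 + (17 - 10.1111)^2 / 222.8889 = 0.3240.

0.3240


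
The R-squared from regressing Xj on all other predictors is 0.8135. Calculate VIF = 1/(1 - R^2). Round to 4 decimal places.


VIF = 1 / (1 - 0.8135).
= 1 / 0.1865 = 5.3619.

5.3619


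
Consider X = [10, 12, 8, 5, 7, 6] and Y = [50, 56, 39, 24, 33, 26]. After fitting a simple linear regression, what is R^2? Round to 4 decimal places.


The fitted line is Y = -1.2941 + 4.9118*X.
SSres = 13.7353, SStot = 834.0000.
R^2 = 1 - SSres/SStot = 0.9835.

0.9835


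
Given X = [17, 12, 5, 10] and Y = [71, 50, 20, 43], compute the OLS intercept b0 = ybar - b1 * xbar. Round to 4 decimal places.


Compute b1 = 4.2297 from the OLS formula.
With xbar = 11.0000 and ybar = 46.0000, the intercept is:
b0 = 46.0000 - 4.2297 * 11.0000 = -0.5270.

-0.5270


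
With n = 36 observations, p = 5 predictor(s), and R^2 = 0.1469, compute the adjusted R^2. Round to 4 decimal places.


Using the formula:
(1 - 0.1469) = 0.8531.
Multiply by 35/30: 0.8531 * 35 = 29.8585, then 29.8585 / 30 = 0.9953.
Adj R^2 = 1 - 0.9953 = 0.0047.

0.0047


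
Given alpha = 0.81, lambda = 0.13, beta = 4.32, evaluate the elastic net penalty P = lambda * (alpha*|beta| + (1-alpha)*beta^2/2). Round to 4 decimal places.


alpha * |beta| = 0.81 * 4.32 = 3.4992.
(1-alpha) * beta^2/2 = 0.19 * 18.6624/2 = 1.7729.
Total = 0.13 * (3.4992 + 1.7729) = 0.6854.

0.6854


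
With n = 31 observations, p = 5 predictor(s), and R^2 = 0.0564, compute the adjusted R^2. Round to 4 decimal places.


Using the formula:
(1 - 0.0564) = 0.9436.
Multiply by 30/25: 0.9436 * 30 = 28.3080, then 28.3080 / 25 = 1.1323.
Adj R^2 = 1 - 1.1323 = -0.1323.

-0.1323


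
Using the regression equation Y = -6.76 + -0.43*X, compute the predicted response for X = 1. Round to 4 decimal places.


Plug X = 1 into Y = -6.76 + -0.43*X:
Y = -6.76 + -0.4300 = -7.1900.

-7.1900


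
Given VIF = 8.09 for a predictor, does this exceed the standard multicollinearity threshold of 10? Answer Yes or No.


Compare VIF = 8.09 to the threshold of 10.
8.09 < 10, so the answer is No.

No


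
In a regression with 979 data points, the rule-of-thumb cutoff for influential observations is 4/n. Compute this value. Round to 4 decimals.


Cook's distance cutoff = 4/n = 4/979.
= 0.0041.

0.0041


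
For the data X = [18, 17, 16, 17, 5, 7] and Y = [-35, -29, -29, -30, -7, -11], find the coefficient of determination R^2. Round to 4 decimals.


The fitted line is Y = 3.0323 + -1.9899*X.
SSres = 8.8165, SStot = 663.5000.
R^2 = 1 - SSres/SStot = 0.9867.

0.9867
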